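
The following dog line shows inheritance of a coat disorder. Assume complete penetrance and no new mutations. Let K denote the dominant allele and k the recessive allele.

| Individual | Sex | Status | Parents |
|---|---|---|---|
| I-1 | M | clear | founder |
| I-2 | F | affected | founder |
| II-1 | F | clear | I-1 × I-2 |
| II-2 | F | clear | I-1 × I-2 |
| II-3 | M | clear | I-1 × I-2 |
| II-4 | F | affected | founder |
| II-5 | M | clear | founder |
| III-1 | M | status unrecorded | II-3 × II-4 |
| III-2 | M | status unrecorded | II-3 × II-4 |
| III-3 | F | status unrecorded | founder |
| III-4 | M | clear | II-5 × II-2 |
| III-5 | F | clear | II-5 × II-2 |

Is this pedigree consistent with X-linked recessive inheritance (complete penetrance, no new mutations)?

Under X-linked recessive, II-3 (clear, male) cannot arise from I-1 (clear) × I-2 (affected).

No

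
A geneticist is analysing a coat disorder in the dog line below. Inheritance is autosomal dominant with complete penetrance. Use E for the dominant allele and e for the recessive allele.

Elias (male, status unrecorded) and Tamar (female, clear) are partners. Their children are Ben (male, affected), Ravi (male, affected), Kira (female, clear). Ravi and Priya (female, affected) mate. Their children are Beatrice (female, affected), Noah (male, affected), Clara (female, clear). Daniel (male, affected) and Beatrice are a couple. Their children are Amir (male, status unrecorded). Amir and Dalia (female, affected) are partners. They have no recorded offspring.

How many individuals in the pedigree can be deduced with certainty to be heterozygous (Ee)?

4

Obligate heterozygotes: Elias passed E to Ben (Ee, whose e came from Tamar) and passed e to Kira (ee), so Elias is Ee; Ben is affected so carries E and received e from Tamar (ee), so Ben is Ee; Ravi is affected so carries E and received e from Tamar (ee), so Ravi is Ee; Priya is affected so carries E and passed e to Clara (ee), so Priya is Ee.
Every other individual is either homozygous by phenotype or has at least one consistent homozygous assignment, so the count is 4.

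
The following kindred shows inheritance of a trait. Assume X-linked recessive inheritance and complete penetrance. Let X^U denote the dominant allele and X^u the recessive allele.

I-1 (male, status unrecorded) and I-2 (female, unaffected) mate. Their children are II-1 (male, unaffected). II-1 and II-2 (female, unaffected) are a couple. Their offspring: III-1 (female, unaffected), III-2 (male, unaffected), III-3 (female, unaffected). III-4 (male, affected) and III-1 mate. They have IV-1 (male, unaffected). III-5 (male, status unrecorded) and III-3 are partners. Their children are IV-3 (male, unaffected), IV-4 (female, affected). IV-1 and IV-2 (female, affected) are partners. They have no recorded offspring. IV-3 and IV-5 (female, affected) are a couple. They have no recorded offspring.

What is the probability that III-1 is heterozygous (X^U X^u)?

1/3

II-1 is unaffected, so II-1 is X^U Y.
II-2 is unaffected so carries U and passed u to III-3 (X^U X^u, whose U came from II-1), so II-2 is X^U X^u.
Their cross gives offspring ratios 1/2 X^U X^U : 1/2 X^U X^u. Conditioning on III-1 being unaffected, P(X^U X^u) = 1/2 / 1 = 1/2 before taking III-1's own offspring into account.
III-4 is affected, so III-4 is X^u Y.
Now use III-1's offspring. Probability of each recorded status — unaffected son IV-1: 1/2 if III-1 is X^U X^u, 1 if X^U X^U.
Bayes: P(X^U X^u) = 1/2·1/2 / (1/2·1/2 + 1/2·1) = 1/3.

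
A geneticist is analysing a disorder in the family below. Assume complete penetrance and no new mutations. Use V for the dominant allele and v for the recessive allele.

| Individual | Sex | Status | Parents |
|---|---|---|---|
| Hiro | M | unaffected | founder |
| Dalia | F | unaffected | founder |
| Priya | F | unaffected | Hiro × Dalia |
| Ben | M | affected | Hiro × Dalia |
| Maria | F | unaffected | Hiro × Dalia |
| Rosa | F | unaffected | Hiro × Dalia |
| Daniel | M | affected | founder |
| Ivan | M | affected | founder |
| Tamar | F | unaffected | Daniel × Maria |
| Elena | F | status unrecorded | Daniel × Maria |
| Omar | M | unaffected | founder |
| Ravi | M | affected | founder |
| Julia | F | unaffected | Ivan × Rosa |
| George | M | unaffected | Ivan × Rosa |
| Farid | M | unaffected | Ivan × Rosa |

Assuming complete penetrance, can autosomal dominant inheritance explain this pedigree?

Under autosomal dominant, Ben (affected, male) cannot arise from Hiro (unaffected) × Dalia (unaffected).

No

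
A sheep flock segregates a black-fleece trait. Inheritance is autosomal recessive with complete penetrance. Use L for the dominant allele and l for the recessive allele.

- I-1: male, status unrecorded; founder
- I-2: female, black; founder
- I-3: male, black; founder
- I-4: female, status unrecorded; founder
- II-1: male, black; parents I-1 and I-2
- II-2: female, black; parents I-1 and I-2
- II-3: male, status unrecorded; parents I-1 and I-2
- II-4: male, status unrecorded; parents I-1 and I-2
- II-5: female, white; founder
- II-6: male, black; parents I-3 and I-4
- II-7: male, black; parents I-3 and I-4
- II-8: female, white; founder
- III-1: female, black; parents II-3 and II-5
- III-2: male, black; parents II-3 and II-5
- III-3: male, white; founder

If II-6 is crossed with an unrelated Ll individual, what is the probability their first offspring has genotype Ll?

II-6 is black, so II-6 is ll.
The cross gives 1/2 Ll : 1/2 ll, so P(offspring has genotype Ll) = 1/2.

1/2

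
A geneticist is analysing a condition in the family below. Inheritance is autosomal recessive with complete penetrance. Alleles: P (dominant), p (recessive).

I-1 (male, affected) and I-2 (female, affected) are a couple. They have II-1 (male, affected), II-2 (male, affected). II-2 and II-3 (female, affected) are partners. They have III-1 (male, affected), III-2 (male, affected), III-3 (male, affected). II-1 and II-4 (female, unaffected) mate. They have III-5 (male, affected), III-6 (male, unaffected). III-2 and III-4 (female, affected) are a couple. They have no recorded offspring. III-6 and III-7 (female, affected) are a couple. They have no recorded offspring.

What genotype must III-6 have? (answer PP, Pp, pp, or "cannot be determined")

Pp

From phenotype alone, III-6 is PP or Pp.
III-6 is unaffected so carries P and received p from II-1 (pp), so III-6 is Pp.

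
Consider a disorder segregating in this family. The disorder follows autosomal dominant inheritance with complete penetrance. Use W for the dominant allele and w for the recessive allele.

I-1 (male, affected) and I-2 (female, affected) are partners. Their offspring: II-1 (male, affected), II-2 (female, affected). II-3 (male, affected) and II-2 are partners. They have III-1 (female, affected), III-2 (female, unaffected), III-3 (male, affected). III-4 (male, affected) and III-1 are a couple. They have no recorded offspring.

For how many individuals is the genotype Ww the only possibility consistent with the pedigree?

2

Obligate heterozygotes: II-2 is affected so carries W and passed w to III-2 (ww), so II-2 is Ww; II-3 is affected so carries W and passed w to III-2 (ww), so II-3 is Ww.
Every other individual is either homozygous by phenotype or has at least one consistent homozygous assignment, so the count is 2.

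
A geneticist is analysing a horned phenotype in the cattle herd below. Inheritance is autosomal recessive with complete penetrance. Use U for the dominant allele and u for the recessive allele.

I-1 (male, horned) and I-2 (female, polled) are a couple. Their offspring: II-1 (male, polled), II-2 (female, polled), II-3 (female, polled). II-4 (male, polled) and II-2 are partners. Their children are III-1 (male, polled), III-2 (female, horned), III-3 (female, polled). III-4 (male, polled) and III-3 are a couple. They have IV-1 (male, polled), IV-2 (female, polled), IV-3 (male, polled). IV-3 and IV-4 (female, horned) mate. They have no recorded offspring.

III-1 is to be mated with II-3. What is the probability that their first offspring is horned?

II-4 is polled so carries U and passed u to III-2 (uu), so II-4 is Uu.
II-2 is polled so carries U and received u from I-1 (uu), so II-2 is Uu.
III-1 is a polled offspring of II-4 (Uu) × II-2 (Uu), whose cross gives 1/4 UU : 1/2 Uu : 1/4 uu; conditioning on being polled, III-1 is UU with probability 1/3, Uu with probability 2/3.
II-3 is polled so carries U and received u from I-1 (uu), so II-3 is Uu.
Summing over parental genotype combinations, P(offspring is horned) = 2/3·1/4 = 1/6.

1/6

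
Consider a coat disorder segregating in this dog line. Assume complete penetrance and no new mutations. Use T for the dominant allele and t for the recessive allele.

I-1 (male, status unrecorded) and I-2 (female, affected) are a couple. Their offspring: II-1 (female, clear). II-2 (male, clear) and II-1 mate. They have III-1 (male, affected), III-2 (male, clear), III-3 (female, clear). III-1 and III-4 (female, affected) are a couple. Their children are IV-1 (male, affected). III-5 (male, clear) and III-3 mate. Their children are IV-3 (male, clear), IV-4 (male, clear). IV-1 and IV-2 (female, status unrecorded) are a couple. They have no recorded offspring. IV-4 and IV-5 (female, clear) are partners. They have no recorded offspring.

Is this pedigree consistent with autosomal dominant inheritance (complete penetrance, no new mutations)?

Under autosomal dominant, III-1 (affected, male) cannot arise from II-2 (clear) × II-1 (clear).

No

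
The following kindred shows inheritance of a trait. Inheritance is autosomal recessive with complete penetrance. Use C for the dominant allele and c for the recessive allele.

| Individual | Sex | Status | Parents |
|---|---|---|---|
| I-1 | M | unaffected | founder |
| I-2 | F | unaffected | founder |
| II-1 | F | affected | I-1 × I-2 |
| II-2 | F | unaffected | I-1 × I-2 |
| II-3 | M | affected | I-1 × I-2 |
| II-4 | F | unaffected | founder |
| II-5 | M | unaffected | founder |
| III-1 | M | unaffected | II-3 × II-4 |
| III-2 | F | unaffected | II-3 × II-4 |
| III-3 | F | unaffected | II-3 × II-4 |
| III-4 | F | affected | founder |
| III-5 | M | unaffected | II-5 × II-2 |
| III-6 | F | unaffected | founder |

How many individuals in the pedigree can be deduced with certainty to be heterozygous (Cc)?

5

Obligate heterozygotes: I-1 is unaffected so carries C and passed c to II-1 (cc), so I-1 is Cc; I-2 is unaffected so carries C and passed c to II-1 (cc), so I-2 is Cc; III-1 is unaffected so carries C and received c from II-3 (cc), so III-1 is Cc; III-2 is unaffected so carries C and received c from II-3 (cc), so III-2 is Cc; III-3 is unaffected so carries C and received c from II-3 (cc), so III-3 is Cc.
Every other individual is either homozygous by phenotype or has at least one consistent homozygous assignment, so the count is 5.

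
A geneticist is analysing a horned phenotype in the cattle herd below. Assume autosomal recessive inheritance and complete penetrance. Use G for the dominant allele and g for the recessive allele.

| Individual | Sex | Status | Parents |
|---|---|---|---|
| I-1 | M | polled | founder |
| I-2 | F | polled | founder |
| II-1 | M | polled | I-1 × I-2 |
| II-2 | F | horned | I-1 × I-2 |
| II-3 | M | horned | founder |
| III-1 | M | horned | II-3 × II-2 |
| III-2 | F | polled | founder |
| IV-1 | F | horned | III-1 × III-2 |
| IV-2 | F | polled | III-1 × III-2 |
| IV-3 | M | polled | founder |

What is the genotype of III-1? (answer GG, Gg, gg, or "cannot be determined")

gg

III-1 is horned, so III-1 is gg.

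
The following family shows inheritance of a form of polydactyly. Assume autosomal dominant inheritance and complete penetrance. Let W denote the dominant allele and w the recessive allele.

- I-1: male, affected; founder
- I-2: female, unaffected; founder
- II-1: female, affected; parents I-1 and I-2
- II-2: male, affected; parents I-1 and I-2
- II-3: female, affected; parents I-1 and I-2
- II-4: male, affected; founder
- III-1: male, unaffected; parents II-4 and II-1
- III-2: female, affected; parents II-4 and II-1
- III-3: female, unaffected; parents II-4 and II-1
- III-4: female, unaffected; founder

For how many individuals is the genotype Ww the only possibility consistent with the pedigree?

Obligate heterozygotes: II-1 is affected so carries W and received w from I-2 (ww), so II-1 is Ww; II-2 is affected so carries W and received w from I-2 (ww), so II-2 is Ww; II-3 is affected so carries W and received w from I-2 (ww), so II-3 is Ww; II-4 is affected so carries W and passed w to III-1 (ww), so II-4 is Ww.
Every other individual is either homozygous by phenotype or has at least one consistent homozygous assignment, so the count is 4.

4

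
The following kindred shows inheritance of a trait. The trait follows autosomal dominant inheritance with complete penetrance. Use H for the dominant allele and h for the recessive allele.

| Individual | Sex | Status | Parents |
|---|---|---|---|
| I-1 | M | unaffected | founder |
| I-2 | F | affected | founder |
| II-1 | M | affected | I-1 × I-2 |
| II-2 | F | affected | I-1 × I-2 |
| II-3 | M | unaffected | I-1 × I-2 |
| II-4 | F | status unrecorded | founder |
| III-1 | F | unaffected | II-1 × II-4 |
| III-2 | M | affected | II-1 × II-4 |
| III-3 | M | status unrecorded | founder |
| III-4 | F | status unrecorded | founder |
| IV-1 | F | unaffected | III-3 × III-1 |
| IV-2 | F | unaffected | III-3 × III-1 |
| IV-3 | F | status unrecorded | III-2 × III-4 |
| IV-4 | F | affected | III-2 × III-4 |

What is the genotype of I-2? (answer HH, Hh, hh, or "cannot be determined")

Hh

From phenotype alone, I-2 is HH or Hh.
I-2 is affected so carries H and passed h to II-3 (hh), so I-2 is Hh.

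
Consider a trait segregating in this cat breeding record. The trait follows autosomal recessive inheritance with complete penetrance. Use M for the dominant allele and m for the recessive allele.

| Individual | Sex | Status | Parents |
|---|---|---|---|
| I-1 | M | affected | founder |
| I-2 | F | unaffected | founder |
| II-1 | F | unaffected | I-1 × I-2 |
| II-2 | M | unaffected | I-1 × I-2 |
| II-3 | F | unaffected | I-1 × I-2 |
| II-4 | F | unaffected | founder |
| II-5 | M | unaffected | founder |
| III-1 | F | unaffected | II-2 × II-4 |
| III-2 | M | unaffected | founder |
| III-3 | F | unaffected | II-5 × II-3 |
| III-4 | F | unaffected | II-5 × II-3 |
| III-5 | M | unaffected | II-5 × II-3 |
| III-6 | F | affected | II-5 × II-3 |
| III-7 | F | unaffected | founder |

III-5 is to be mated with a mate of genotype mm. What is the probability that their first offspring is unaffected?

II-5 is unaffected so carries M and passed m to III-6 (mm), so II-5 is Mm.
II-3 is unaffected so carries M and received m from I-1 (mm), so II-3 is Mm.
III-5 is an unaffected offspring of II-5 (Mm) × II-3 (Mm), whose cross gives 1/4 MM : 1/2 Mm : 1/4 mm; conditioning on being unaffected, III-5 is MM with probability 1/3, Mm with probability 2/3.
Summing over parental genotype combinations, P(offspring is unaffected) = 1/3·1 + 2/3·1/2 = 2/3.

2/3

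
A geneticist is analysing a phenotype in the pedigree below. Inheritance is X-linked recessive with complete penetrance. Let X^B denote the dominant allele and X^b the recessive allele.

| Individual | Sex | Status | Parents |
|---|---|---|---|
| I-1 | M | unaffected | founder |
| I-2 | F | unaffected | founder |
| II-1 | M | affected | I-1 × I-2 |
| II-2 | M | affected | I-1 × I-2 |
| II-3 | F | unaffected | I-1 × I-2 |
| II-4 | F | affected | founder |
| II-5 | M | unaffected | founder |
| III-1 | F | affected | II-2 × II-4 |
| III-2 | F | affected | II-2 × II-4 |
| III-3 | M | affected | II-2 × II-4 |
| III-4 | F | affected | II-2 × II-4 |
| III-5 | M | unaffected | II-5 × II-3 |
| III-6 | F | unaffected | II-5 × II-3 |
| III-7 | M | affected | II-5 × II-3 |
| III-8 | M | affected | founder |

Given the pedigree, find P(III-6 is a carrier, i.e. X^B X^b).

II-5 is unaffected, so II-5 is X^B Y.
II-3 is unaffected so carries B and passed b to III-7 (X^b Y), so II-3 is X^B X^b.
Their cross gives offspring ratios 1/2 X^B X^B : 1/2 X^B X^b. Conditioning on III-6 being unaffected, P(X^B X^b) = 1/2 / 1 = 1/2.

1/2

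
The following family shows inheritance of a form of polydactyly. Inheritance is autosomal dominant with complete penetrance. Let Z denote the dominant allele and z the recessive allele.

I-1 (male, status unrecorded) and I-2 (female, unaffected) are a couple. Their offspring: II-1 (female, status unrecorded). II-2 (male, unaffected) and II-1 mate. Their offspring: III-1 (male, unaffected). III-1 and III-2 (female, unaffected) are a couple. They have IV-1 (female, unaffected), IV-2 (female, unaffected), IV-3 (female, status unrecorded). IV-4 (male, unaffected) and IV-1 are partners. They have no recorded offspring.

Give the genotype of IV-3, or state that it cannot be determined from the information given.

From phenotype alone, IV-3 is ZZ or Zz or zz.
IV-3 received z from III-1 (zz) and received z from III-2 (zz), so IV-3 is zz.

zz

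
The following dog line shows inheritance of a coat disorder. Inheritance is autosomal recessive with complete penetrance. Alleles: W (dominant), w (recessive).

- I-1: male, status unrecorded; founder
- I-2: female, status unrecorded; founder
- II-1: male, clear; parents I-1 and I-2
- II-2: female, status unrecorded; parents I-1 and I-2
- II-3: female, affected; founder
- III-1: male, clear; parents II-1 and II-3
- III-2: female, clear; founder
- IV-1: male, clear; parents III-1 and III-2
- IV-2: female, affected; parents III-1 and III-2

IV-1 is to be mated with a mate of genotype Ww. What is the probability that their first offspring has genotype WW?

1/3

III-1 is clear so carries W and received w from II-3 (ww), so III-1 is Ww.
III-2 is clear so carries W and passed w to IV-2 (ww), so III-2 is Ww.
IV-1 is a clear offspring of III-1 (Ww) × III-2 (Ww), whose cross gives 1/4 WW : 1/2 Ww : 1/4 ww; conditioning on being clear, IV-1 is WW with probability 1/3, Ww with probability 2/3.
Summing over parental genotype combinations, P(offspring has genotype WW) = 1/3·1/2 + 2/3·1/4 = 1/3.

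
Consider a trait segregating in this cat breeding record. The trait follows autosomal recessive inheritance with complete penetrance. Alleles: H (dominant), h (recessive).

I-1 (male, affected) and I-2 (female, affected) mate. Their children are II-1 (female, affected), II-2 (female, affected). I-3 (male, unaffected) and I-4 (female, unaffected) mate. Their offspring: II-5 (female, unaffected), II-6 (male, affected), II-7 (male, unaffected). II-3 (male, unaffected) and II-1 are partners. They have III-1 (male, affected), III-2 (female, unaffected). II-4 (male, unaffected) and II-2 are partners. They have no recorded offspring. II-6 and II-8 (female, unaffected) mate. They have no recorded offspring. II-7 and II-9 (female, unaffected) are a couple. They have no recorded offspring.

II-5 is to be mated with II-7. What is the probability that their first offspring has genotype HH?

I-3 is unaffected so carries H and passed h to II-6 (hh), so I-3 is Hh.
I-4 is unaffected so carries H and passed h to II-6 (hh), so I-4 is Hh.
II-5 is an unaffected offspring of I-3 (Hh) × I-4 (Hh), whose cross gives 1/4 HH : 1/2 Hh : 1/4 hh; conditioning on being unaffected, II-5 is HH with probability 1/3, Hh with probability 2/3.
II-7 is an unaffected offspring of I-3 (Hh) × I-4 (Hh), whose cross gives 1/4 HH : 1/2 Hh : 1/4 hh; conditioning on being unaffected, II-7 is HH with probability 1/3, Hh with probability 2/3.
Summing over parental genotype combinations, P(offspring has genotype HH) = 1/9·1 + 2/9·1/2 + 2/9·1/2 + 4/9·1/4 = 4/9.

4/9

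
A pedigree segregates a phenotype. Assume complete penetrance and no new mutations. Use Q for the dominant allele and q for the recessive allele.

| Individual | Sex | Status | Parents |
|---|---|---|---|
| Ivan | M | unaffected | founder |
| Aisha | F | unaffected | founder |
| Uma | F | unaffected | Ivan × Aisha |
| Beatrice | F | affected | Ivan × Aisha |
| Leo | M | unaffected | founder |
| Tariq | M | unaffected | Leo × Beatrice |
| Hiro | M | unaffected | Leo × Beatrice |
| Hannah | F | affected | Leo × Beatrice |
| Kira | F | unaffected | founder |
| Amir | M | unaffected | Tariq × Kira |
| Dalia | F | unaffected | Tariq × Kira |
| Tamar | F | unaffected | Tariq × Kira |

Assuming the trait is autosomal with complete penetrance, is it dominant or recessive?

recessive

Ivan and Aisha are both unaffected yet have an affected child Beatrice. Under dominance, an affected child requires at least one affected parent, so the trait cannot be dominant.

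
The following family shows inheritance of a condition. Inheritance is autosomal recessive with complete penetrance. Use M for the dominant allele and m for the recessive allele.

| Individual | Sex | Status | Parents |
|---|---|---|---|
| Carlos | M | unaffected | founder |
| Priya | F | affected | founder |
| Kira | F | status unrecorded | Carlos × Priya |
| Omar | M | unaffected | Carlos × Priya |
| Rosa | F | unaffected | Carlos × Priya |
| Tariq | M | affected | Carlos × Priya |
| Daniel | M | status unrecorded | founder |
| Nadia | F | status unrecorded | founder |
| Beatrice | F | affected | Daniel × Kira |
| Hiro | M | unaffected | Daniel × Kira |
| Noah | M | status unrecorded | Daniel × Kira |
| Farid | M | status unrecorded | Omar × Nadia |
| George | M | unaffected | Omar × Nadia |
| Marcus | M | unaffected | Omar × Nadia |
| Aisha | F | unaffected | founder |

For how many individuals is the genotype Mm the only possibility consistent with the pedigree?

3

Obligate heterozygotes: Carlos is unaffected so carries M and passed m to Tariq (mm), so Carlos is Mm; Omar is unaffected so carries M and received m from Priya (mm), so Omar is Mm; Rosa is unaffected so carries M and received m from Priya (mm), so Rosa is Mm.
Every other individual is either homozygous by phenotype or has at least one consistent homozygous assignment, so the count is 3.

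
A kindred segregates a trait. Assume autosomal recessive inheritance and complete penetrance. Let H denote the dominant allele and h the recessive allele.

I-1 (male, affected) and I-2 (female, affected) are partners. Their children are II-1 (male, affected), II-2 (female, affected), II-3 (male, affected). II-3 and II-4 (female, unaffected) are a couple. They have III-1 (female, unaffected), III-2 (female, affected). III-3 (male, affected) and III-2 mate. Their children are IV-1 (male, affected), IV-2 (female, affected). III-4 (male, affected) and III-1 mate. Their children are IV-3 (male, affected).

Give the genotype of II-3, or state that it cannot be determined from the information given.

II-3 is affected, so II-3 is hh.

hh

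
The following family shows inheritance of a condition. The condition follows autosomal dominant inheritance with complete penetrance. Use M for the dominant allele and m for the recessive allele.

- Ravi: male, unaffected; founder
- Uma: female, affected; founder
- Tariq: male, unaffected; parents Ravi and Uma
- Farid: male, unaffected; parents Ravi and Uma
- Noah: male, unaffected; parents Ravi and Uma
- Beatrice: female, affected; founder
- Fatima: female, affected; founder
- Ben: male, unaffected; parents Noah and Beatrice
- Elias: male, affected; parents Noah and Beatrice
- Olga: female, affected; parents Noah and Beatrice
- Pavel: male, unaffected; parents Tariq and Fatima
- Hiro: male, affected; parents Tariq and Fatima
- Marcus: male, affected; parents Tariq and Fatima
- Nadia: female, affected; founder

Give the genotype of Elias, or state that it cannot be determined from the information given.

Mm

From phenotype alone, Elias is MM or Mm.
Elias is affected so carries M and received m from Noah (mm), so Elias is Mm.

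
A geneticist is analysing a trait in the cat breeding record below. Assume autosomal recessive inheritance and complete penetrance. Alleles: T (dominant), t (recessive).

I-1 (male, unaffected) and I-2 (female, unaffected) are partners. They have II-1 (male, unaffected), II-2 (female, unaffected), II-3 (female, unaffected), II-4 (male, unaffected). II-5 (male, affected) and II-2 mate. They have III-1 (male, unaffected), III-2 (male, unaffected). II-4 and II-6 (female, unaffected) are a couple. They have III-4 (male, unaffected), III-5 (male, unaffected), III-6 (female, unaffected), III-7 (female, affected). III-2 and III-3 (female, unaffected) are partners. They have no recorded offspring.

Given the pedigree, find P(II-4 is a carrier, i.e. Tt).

II-4 is unaffected so carries T and passed t to III-7 (tt), so II-4 is Tt, giving P(Tt) = 1.

1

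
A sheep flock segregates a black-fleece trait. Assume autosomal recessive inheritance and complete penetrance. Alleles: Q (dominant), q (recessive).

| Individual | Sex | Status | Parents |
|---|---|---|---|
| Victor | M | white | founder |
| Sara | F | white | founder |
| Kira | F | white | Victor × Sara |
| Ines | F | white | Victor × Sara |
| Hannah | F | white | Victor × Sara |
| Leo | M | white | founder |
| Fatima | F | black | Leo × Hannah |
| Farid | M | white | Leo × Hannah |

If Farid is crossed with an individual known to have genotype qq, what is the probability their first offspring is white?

2/3

Leo is white so carries Q and passed q to Fatima (qq), so Leo is Qq.
Hannah is white so carries Q and passed q to Fatima (qq), so Hannah is Qq.
Farid is a white offspring of Leo (Qq) × Hannah (Qq), whose cross gives 1/4 QQ : 1/2 Qq : 1/4 qq; conditioning on being white, Farid is QQ with probability 1/3, Qq with probability 2/3.
Summing over parental genotype combinations, P(offspring is white) = 1/3·1 + 2/3·1/2 = 2/3.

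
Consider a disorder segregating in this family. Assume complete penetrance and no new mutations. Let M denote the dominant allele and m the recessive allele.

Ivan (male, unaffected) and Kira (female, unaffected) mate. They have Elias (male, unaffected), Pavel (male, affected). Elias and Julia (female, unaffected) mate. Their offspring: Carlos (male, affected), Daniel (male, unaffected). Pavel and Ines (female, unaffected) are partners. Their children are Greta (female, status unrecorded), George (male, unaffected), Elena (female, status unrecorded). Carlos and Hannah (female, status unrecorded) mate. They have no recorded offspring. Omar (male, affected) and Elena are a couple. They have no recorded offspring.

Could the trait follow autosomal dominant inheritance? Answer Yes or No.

No

Under autosomal dominant, Pavel (affected, male) cannot arise from Ivan (unaffected) × Kira (unaffected).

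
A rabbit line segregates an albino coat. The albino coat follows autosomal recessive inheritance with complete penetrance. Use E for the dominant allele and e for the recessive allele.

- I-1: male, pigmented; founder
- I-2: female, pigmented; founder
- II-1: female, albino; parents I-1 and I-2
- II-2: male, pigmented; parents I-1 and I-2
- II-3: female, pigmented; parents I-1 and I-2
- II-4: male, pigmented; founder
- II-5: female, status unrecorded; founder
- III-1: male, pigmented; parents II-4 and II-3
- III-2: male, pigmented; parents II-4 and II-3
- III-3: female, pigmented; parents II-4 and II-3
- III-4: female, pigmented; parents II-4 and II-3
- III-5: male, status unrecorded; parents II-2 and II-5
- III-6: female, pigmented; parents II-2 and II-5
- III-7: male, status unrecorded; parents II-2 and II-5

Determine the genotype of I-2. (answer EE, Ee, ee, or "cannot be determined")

From phenotype alone, I-2 is EE or Ee.
I-2 is pigmented so carries E and passed e to II-1 (ee), so I-2 is Ee.

Ee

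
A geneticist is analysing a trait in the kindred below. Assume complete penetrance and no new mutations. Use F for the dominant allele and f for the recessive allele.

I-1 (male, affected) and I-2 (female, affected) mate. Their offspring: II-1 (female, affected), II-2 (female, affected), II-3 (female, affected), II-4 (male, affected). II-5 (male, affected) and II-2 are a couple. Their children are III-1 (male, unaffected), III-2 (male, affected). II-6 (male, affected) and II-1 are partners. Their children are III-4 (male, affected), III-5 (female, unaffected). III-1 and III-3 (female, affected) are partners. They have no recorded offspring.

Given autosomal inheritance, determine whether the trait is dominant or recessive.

dominant

II-5 and II-2 are both affected yet have an unaffected child III-1. Under a recessive model two affected parents are homozygous and every child would be affected, so the trait cannot be recessive.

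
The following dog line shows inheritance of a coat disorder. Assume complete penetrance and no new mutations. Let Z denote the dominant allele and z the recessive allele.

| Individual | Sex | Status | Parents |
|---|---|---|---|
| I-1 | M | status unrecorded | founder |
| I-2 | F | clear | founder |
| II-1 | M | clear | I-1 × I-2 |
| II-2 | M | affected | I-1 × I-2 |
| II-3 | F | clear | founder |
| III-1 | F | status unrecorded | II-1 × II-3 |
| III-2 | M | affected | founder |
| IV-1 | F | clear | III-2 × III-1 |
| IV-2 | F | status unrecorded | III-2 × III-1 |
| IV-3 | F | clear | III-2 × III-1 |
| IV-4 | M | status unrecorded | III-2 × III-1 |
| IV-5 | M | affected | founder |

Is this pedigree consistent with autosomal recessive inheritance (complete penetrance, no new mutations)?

A consistent assignment under autosomal recessive exists: I-1 Zz, I-2 Zz, II-1 ZZ, II-2 zz, II-3 ZZ, III-1 ZZ, III-2 zz, IV-1 Zz, IV-2 Zz, IV-3 Zz, IV-4 Zz, IV-5 zz.
In this assignment every recorded phenotype matches its genotype and every non-founder's genotype is obtainable from its parents' genotypes, so the pedigree is consistent.

Yes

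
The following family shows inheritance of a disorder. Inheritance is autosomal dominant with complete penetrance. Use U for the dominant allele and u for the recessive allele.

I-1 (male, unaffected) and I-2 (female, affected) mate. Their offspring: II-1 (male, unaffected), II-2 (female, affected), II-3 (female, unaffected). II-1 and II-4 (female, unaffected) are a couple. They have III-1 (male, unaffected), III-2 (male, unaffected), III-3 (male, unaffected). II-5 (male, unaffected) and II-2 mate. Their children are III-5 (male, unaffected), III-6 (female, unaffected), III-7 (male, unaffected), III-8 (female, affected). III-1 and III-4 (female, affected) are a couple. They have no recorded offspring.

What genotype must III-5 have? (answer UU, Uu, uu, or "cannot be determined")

uu

III-5 is unaffected, so III-5 is uu.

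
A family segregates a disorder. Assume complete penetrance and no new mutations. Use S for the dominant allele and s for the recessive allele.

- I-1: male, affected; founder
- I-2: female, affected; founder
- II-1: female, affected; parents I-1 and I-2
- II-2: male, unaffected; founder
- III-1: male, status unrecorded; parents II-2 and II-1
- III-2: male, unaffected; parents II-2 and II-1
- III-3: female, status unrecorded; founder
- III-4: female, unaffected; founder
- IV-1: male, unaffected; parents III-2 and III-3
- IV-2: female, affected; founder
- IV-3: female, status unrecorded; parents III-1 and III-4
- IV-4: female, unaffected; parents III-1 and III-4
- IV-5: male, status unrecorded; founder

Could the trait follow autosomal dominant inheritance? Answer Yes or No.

Yes

A consistent assignment under autosomal dominant exists: I-1 SS, I-2 Ss, II-1 Ss, II-2 ss, III-1 Ss, III-2 ss, III-3 Ss, III-4 ss, IV-1 ss, IV-2 SS, IV-3 Ss, IV-4 ss, IV-5 SS.
In this assignment every recorded phenotype matches its genotype and every non-founder's genotype is obtainable from its parents' genotypes, so the pedigree is consistent.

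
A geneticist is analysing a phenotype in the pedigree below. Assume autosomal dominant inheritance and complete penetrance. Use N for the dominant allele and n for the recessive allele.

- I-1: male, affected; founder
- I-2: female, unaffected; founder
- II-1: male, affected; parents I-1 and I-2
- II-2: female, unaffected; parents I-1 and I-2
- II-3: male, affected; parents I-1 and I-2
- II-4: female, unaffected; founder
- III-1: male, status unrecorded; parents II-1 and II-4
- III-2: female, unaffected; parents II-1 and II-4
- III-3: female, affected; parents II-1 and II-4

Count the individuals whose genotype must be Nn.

Obligate heterozygotes: I-1 is affected so carries N and passed n to II-2 (nn), so I-1 is Nn; II-1 is affected so carries N and received n from I-2 (nn), so II-1 is Nn; II-3 is affected so carries N and received n from I-2 (nn), so II-3 is Nn; III-3 is affected so carries N and received n from II-4 (nn), so III-3 is Nn.
Every other individual is either homozygous by phenotype or has at least one consistent homozygous assignment, so the count is 4.

4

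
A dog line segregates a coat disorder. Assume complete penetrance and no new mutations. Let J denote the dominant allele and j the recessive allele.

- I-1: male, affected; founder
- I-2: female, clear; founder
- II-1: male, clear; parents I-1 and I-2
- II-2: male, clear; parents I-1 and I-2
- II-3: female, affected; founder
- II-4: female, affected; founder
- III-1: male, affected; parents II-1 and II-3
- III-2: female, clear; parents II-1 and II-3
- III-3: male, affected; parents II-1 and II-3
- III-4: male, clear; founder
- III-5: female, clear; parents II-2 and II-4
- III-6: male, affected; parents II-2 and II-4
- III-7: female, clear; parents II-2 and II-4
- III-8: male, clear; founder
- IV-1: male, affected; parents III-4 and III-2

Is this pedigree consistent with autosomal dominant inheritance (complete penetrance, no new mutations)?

No

Under autosomal dominant, IV-1 (affected, male) cannot arise from III-4 (clear) × III-2 (clear).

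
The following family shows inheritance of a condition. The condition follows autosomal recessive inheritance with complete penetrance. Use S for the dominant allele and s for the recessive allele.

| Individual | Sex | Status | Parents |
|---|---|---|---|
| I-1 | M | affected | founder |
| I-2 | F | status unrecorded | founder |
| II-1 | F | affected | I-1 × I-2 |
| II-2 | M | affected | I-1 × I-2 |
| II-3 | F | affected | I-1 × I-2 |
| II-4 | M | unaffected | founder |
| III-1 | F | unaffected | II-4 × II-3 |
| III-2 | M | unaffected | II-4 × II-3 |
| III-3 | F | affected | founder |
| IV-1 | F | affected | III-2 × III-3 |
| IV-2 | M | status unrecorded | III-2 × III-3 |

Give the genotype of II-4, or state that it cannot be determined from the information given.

cannot be determined

II-4's phenotype allows SS or Ss, and no parent or child forces a single allele at both positions; consistent genotype assignments exist with II-4 as SS or Ss.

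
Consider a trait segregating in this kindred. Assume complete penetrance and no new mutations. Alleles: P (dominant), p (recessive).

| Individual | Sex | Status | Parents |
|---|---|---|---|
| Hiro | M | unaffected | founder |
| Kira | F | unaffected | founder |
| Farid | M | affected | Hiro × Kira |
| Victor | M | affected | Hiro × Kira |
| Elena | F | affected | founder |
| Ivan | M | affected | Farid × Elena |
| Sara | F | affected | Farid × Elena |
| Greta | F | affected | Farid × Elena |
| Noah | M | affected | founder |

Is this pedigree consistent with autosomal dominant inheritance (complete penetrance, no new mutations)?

No

Under autosomal dominant, Farid (affected, male) cannot arise from Hiro (unaffected) × Kira (unaffected).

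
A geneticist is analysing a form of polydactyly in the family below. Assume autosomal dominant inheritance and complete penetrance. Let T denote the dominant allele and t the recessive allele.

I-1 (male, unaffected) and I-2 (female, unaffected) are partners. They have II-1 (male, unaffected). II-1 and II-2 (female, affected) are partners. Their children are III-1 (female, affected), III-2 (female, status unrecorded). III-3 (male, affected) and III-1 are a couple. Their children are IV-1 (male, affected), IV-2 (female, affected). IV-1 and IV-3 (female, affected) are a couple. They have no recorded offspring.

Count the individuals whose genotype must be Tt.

1

Obligate heterozygotes: III-1 is affected so carries T and received t from II-1 (tt), so III-1 is Tt.
Every other individual is either homozygous by phenotype or has at least one consistent homozygous assignment, so the count is 1.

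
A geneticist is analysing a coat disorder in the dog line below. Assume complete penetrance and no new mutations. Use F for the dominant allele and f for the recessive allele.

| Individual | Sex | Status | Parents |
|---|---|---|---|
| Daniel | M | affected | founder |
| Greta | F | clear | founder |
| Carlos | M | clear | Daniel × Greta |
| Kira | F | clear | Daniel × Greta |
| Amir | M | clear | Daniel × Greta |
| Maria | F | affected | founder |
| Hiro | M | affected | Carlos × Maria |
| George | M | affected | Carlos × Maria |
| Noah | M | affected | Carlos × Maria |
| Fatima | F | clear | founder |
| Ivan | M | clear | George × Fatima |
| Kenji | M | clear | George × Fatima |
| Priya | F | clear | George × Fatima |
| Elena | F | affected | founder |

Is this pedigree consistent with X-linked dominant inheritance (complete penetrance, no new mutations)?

No

Under X-linked dominant, Kira (clear, female) cannot arise from Daniel (affected) × Greta (clear).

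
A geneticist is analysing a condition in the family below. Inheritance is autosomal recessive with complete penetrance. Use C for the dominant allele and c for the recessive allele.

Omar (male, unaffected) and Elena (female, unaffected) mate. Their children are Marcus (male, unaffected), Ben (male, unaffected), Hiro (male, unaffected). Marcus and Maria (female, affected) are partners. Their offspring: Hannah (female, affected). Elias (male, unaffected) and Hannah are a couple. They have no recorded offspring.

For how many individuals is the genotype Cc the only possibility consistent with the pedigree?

1

Obligate heterozygotes: Marcus is unaffected so carries C and passed c to Hannah (cc), so Marcus is Cc.
Every other individual is either homozygous by phenotype or has at least one consistent homozygous assignment, so the count is 1.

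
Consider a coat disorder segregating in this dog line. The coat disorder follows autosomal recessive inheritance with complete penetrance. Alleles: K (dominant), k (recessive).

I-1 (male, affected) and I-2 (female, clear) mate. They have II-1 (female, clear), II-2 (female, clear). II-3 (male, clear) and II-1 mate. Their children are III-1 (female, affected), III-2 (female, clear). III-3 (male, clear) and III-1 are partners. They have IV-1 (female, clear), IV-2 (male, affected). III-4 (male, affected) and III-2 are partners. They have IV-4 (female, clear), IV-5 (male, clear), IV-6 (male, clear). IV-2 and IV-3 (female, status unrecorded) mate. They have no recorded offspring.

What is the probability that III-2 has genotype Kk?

II-3 is clear so carries K and passed k to III-1 (kk), so II-3 is Kk.
II-1 is clear so carries K and received k from I-1 (kk), so II-1 is Kk.
Their cross gives offspring ratios 1/4 KK : 1/2 Kk : 1/4 kk. Conditioning on III-2 being clear, P(Kk) = 1/2 / 3/4 = 2/3 before taking III-2's own offspring into account.
III-4 is affected, so III-4 is kk.
Now use III-2's offspring. Probability of each recorded status — clear daughter IV-4: 1/2 if III-2 is Kk, 1 if KK; clear son IV-5: 1/2 if III-2 is Kk, 1 if KK; clear son IV-6: 1/2 if III-2 is Kk, 1 if KK.
Bayes: P(Kk) = 2/3·1/8 / (2/3·1/8 + 1/3·1) = 1/5.

1/5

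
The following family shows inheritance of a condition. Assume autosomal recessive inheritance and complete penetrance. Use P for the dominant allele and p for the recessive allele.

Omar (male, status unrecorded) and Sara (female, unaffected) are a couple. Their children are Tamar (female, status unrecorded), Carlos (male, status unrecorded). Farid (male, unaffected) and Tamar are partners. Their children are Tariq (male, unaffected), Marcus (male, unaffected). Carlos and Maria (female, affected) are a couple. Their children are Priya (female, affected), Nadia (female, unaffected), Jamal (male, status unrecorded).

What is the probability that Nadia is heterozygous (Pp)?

1

Nadia is unaffected so carries P and received p from Maria (pp), so Nadia is Pp, giving P(Pp) = 1.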